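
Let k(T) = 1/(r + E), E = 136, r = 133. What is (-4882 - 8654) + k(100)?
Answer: -3641183/269 ≈ -13536.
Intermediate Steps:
k(T) = 1/269 (k(T) = 1/(133 + 136) = 1/269)
(-4882 - 8654) + k(100) = (-4882 - 8654) + 1/269 = -13536 + 1/269 = -3641183/269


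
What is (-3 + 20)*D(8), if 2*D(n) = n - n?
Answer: 0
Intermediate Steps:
D(n) = 0 (D(n) = (n - n)/2 = (1/2)*0 = 0)
(-3 + 20)*D(8) = (-3 + 20)*0 = 17*0 = 0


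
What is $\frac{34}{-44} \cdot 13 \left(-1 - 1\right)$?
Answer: $\frac{221}{11} \approx 20.091$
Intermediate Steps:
$\frac{34}{-44} \cdot 13 \left(-1 - 1\right) = 34 \left(- \frac{1}{44}\right) 13 \left(-2\right) = \left(- \frac{17}{22}\right) 13 \left(-2\right) = \left(- \frac{221}{22}\right) \left(-2\right) = \frac{221}{11}$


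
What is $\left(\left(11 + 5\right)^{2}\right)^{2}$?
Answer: $65536$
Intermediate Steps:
$\left(\left(11 + 5\right)^{2}\right)^{2} = \left(16^{2}\right)^{2} = 256^{2} = 65536$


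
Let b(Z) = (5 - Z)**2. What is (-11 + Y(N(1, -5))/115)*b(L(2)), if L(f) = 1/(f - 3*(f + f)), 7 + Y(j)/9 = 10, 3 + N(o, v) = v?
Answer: -1610019/5750 ≈ -280.00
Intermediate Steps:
N(o, v) = -3 + v
Y(j) = 27 (Y(j) = -63 + 9*10 = -63 + 90 = 27)
L(f) = -1/(5*f) (L(f) = 1/(f - 6*f) = 1/(-5*f) = -1/(5*f))
(-11 + Y(N(1, -5))/115)*b(L(2)) = (-11 + 27/115)*(-5 - 1/5/2)**2 = (-11 + 27*(1/115))*(-5 - 1/5*1/2)**2 = (-11 + 27/115)*(-5 - 1/10)**2 = -1238*(-51/10)**2/115 = -1238/115*2601/100 = -1610019/5750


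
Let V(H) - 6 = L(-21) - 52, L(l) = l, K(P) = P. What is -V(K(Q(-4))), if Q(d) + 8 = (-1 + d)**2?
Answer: 67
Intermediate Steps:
Q(d) = -8 + (-1 + d)**2
V(H) = -67 (V(H) = 6 + (-21 - 52) = 6 - 73 = -67)
-V(K(Q(-4))) = -1*(-67) = 67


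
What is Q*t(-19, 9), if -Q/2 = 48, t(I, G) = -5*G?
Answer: 4320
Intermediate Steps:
Q = -96 (Q = -2*48 = -96)
Q*t(-19, 9) = -(-480)*9 = -96*(-45) = 4320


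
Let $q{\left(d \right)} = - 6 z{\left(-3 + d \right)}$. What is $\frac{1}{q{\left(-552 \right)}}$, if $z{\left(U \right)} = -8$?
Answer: $\frac{1}{48} \approx 0.020833$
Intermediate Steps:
$q{\left(d \right)} = 48$ ($q{\left(d \right)} = \left(-6\right) \left(-8\right) = 48$)
$\frac{1}{q{\left(-552 \right)}} = \frac{1}{48}$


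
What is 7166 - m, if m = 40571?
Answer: -33405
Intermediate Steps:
7166 - m = 7166 - 1*40571 = 7166 - 40571 = -33405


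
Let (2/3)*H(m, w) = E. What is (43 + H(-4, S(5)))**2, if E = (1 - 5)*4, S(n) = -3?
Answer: 361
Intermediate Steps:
E = -16 (E = -4*4 = -16)
H(m, w) = -24 (H(m, w) = (3/2)*(-16) = -24)
(43 + H(-4, S(5)))**2 = (43 - 24)**2 = 19**2 = 361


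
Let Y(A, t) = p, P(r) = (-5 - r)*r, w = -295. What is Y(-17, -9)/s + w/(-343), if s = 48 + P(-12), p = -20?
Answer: 4370/3087 ≈ 1.4156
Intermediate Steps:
P(r) = r*(-5 - r)
Y(A, t) = -20
s = -36 (s = 48 - 1*(-12)*(5 - 12) = 48 - 1*(-12)*(-7) = 48 - 84 = -36)
Y(-17, -9)/s + w/(-343) = -20/(-36) - 295/(-343) = -20*(-1/36) - 295*(-1/343) = 5/9 + 295/343 = 4370/3087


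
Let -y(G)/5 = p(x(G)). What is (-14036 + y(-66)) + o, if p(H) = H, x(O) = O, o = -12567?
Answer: -26273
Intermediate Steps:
y(G) = -5*G
(-14036 + y(-66)) + o = (-14036 - 5*(-66)) - 12567 = (-14036 + 330) - 12567 = -13706 - 12567 = -26273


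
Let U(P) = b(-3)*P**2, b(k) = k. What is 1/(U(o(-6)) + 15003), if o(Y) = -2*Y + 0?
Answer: 1/14571 ≈ 6.8630e-5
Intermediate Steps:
o(Y) = -2*Y
U(P) = -3*P**2
1/(U(o(-6)) + 15003) = 1/(-3*(-2*(-6))**2 + 15003) = 1/(-3*12**2 + 15003) = 1/(-3*144 + 15003) = 1/(-432 + 15003) = 1/14571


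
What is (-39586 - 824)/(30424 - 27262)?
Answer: -6735/527 ≈ -12.780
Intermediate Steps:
(-39586 - 824)/(30424 - 27262) = -40410/3162 = -40410*1/3162 = -6735/527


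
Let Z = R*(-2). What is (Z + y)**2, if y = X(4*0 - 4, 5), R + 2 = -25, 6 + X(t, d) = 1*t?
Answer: 1936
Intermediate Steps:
X(t, d) = -6 + t (X(t, d) = -6 + 1*t = -6 + t)
R = -27 (R = -2 - 25 = -27)
y = -10 (y = -6 + (4*0 - 4) = -6 + (0 - 4) = -6 - 4 = -10)
Z = 54 (Z = -27*(-2) = 54)
(Z + y)**2 = (54 - 10)**2 = 44**2 = 1936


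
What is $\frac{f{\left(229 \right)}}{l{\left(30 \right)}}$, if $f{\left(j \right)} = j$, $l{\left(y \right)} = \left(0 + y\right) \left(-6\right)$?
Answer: $- \frac{229}{180} \approx -1.2722$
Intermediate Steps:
$l{\left(y \right)} = - 6 y$ ($l{\left(y \right)} = y \left(-6\right) = - 6 y$)
$\frac{f{\left(229 \right)}}{l{\left(30 \right)}} = \frac{229}{\left(-6\right) 30} = \frac{229}{-180} = 229 \left(- \frac{1}{180}\right) = - \frac{229}{180}$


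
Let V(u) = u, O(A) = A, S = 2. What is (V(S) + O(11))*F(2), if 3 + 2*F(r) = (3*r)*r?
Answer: 117/2 ≈ 58.500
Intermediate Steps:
F(r) = -3/2 + 3*r²/2 (F(r) = -3/2 + ((3*r)*r)/2 = -3/2 + (3*r²)/2 = -3/2 + 3*r²/2)
(V(S) + O(11))*F(2) = (2 + 11)*(-3/2 + (3/2)*2²) = 13*(-3/2 + (3/2)*4) = 13*(-3/2 + 6) = 13*(9/2) = 117/2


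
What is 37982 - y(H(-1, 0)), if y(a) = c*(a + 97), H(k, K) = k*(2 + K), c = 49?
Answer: 33327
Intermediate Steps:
y(a) = 4753 + 49*a (y(a) = 49*(a + 97) = 49*(97 + a) = 4753 + 49*a)
37982 - y(H(-1, 0)) = 37982 - (4753 + 49*(-(2 + 0))) = 37982 - (4753 + 49*(-1*2)) = 37982 - (4753 + 49*(-2)) = 37982 - (4753 - 98) = 37982 - 1*4655 = 37982 - 4655 = 33327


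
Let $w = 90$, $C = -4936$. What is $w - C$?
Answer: $5026$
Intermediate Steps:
$w - C = 90 - -4936 = 90 + 4936 = 5026$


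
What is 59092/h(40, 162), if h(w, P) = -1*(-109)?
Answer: 59092/109 ≈ 542.13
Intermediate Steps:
h(w, P) = 109
59092/h(40, 162) = 59092/109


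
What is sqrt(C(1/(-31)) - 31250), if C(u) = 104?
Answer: I*sqrt(31146) ≈ 176.48*I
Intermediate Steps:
sqrt(C(1/(-31)) - 31250) = sqrt(104 - 31250) = sqrt(-31146) = I*sqrt(31146)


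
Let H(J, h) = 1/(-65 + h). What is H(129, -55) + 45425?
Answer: 5450999/120 ≈ 45425.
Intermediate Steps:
H(129, -55) + 45425 = 1/(-65 - 55) + 45425 = 1/(-120) + 45425 = -1/120 + 45425 = 5450999/120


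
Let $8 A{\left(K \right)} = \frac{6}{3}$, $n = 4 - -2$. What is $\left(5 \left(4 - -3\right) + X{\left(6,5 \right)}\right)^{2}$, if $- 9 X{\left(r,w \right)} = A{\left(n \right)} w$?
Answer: $\frac{1575025}{1296} \approx 1215.3$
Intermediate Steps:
$n = 6$ ($n = 4 + 2 = 6$)
$A{\left(K \right)} = \frac{1}{4}$ ($A{\left(K \right)} = \frac{6 \cdot \frac{1}{3}}{8} = \frac{1}{8} \cdot 2 = \frac{1}{4}$)
$X{\left(r,w \right)} = - \frac{w}{36}$ ($X{\left(r,w \right)} = - \frac{\frac{1}{4} w}{9} = - \frac{w}{36}$)
$\left(5 \left(4 - -3\right) + X{\left(6,5 \right)}\right)^{2} = \left(5 \left(4 - -3\right) - \frac{5}{36}\right)^{2} = \left(5 \left(4 + 3\right) - \frac{5}{36}\right)^{2} = \left(5 \cdot 7 - \frac{5}{36}\right)^{2} = \left(35 - \frac{5}{36}\right)^{2} = \left(\frac{1255}{36}\right)^{2} = \frac{1575025}{1296}$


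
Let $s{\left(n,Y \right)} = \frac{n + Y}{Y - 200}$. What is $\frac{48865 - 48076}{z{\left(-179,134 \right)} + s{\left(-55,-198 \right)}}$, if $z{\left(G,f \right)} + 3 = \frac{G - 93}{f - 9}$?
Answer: $- \frac{39252750}{225881} \approx -173.78$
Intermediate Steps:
$s{\left(n,Y \right)} = \frac{Y + n}{-200 + Y}$
$z{\left(G,f \right)} = -3 + \frac{-93 + G}{-9 + f}$ ($z{\left(G,f \right)} = -3 + \frac{G - 93}{f - 9} = -3 + \frac{-93 + G}{-9 + f}$)
$\frac{48865 - 48076}{z{\left(-179,134 \right)} + s{\left(-55,-198 \right)}} = \frac{48865 - 48076}{\frac{-66 - 179 - 402}{-9 + 134} + \frac{-198 - 55}{-200 - 198}} = \frac{789}{\frac{-66 - 179 - 402}{125} + \frac{1}{-398} \left(-253\right)} = \frac{789}{\frac{1}{125} \left(-647\right) - - \frac{253}{398}} = \frac{789}{- \frac{647}{125} + \frac{253}{398}} = \frac{789}{- \frac{225881}{49750}} = 789 \left(- \frac{49750}{225881}\right) = - \frac{39252750}{225881}$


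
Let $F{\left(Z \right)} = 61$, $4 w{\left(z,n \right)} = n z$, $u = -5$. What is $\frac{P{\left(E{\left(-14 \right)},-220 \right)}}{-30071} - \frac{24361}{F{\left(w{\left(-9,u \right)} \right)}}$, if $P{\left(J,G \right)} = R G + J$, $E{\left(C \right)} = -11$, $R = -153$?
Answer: $- \frac{734612220}{1834331} \approx -400.48$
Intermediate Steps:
$w{\left(z,n \right)} = \frac{n z}{4}$
$P{\left(J,G \right)} = J - 153 G$ ($P{\left(J,G \right)} = - 153 G + J = J - 153 G$)
$\frac{P{\left(E{\left(-14 \right)},-220 \right)}}{-30071} - \frac{24361}{F{\left(w{\left(-9,u \right)} \right)}} = \frac{-11 - -33660}{-30071} - \frac{24361}{61} = \left(-11 + 33660\right) \left(- \frac{1}{30071}\right) - \frac{24361}{61} = 33649 \left(- \frac{1}{30071}\right) - \frac{24361}{61} = - \frac{33649}{30071} - \frac{24361}{61} = - \frac{734612220}{1834331}$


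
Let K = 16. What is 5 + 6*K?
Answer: 101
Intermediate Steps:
5 + 6*K = 5 + 6*16 = 5 + 96 = 101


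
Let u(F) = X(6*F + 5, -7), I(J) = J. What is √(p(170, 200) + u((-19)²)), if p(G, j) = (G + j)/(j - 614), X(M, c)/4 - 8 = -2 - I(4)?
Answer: √33833/69 ≈ 2.6658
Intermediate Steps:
X(M, c) = 8 (X(M, c) = 32 + 4*(-2 - 1*4) = 32 + 4*(-2 - 4) = 32 + 4*(-6) = 32 - 24 = 8)
p(G, j) = (G + j)/(-614 + j)
u(F) = 8
√(p(170, 200) + u((-19)²)) = √((170 + 200)/(-614 + 200) + 8) = √(370/(-414) + 8) = √(-1/414*370 + 8) = √(-185/207 + 8) = √(1471/207) = √33833/69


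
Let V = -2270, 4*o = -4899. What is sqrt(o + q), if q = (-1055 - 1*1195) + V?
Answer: I*sqrt(22979)/2 ≈ 75.794*I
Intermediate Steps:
o = -4899/4 (o = (1/4)*(-4899) = -4899/4 ≈ -1224.8)
q = -4520 (q = (-1055 - 1*1195) - 2270 = (-1055 - 1195) - 2270 = -2250 - 2270 = -4520)
sqrt(o + q) = sqrt(-4899/4 - 4520) = sqrt(-22979/4) = I*sqrt(22979)/2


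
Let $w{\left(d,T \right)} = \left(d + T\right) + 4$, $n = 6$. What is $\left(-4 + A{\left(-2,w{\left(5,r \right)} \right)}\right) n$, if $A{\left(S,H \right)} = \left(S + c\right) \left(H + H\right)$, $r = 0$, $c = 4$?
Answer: $192$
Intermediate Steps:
$w{\left(d,T \right)} = 4 + T + d$ ($w{\left(d,T \right)} = \left(T + d\right) + 4 = 4 + T + d$)
$A{\left(S,H \right)} = 2 H \left(4 + S\right)$ ($A{\left(S,H \right)} = \left(S + 4\right) \left(H + H\right) = \left(4 + S\right) 2 H = 2 H \left(4 + S\right)$)
$\left(-4 + A{\left(-2,w{\left(5,r \right)} \right)}\right) n = \left(-4 + 2 \left(4 + 0 + 5\right) \left(4 - 2\right)\right) 6 = \left(-4 + 2 \cdot 9 \cdot 2\right) 6 = \left(-4 + 36\right) 6 = 32 \cdot 6 = 192$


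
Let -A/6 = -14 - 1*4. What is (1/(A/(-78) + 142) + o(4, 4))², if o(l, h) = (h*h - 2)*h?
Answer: 10481869161/3341584 ≈ 3136.8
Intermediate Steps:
A = 108 (A = -6*(-14 - 1*4) = -6*(-14 - 4) = -6*(-18) = 108)
o(l, h) = h*(-2 + h²) (o(l, h) = (h² - 2)*h = (-2 + h²)*h = h*(-2 + h²))
(1/(A/(-78) + 142) + o(4, 4))² = (1/(108/(-78) + 142) + 4*(-2 + 4²))² = (1/(108*(-1/78) + 142) + 4*(-2 + 16))² = (1/(-18/13 + 142) + 4*14)² = (1/(1828/13) + 56)² = (13/1828 + 56)² = (102381/1828)² = 10481869161/3341584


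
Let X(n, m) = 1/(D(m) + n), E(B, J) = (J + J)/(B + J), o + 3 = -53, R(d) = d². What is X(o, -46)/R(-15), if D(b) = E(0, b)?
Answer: -1/12150 ≈ -8.2304e-5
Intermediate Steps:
o = -56 (o = -3 - 53 = -56)
E(B, J) = 2*J/(B + J) (E(B, J) = (2*J)/(B + J) = 2*J/(B + J))
D(b) = 2 (D(b) = 2*b/(0 + b) = 2*b/b = 2)
X(n, m) = 1/(2 + n)
X(o, -46)/R(-15) = 1/((2 - 56)*((-15)²)) = 1/(-54*225) = -1/54*1/225 = -1/12150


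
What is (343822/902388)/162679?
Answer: 171911/73399788726 ≈ 2.3421e-6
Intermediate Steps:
(343822/902388)/162679 = (343822*(1/902388))*(1/162679) = (171911/451194)*(1/162679) = 171911/73399788726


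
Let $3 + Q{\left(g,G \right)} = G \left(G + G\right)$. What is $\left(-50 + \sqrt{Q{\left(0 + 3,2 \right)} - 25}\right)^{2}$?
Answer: $2480 - 200 i \sqrt{5} \approx 2480.0 - 447.21 i$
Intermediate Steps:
$Q{\left(g,G \right)} = -3 + 2 G^{2}$ ($Q{\left(g,G \right)} = -3 + G \left(G + G\right) = -3 + G 2 G = -3 + 2 G^{2}$)
$\left(-50 + \sqrt{Q{\left(0 + 3,2 \right)} - 25}\right)^{2} = \left(-50 + \sqrt{\left(-3 + 2 \cdot 2^{2}\right) - 25}\right)^{2} = \left(-50 + \sqrt{\left(-3 + 2 \cdot 4\right) - 25}\right)^{2} = \left(-50 + \sqrt{\left(-3 + 8\right) - 25}\right)^{2} = \left(-50 + \sqrt{5 - 25}\right)^{2} = \left(-50 + \sqrt{-20}\right)^{2} = \left(-50 + 2 i \sqrt{5}\right)^{2}$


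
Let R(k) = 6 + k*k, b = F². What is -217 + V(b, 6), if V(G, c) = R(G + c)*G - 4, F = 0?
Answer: -221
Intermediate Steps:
b = 0 (b = 0² = 0)
R(k) = 6 + k²
V(G, c) = -4 + G*(6 + (G + c)²) (V(G, c) = (6 + (G + c)²)*G - 4 = G*(6 + (G + c)²) - 4 = -4 + G*(6 + (G + c)²))
-217 + V(b, 6) = -217 + (-4 + 0*(6 + (0 + 6)²)) = -217 + (-4 + 0*(6 + 6²)) = -217 + (-4 + 0*(6 + 36)) = -217 + (-4 + 0*42) = -217 + (-4 + 0) = -217 - 4 = -221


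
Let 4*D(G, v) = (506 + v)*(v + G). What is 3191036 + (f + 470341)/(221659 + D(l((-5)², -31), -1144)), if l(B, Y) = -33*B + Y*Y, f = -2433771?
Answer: 244072377846/76487 ≈ 3.1910e+6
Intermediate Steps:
l(B, Y) = Y² - 33*B (l(B, Y) = -33*B + Y² = Y² - 33*B)
D(G, v) = (506 + v)*(G + v)/4 (D(G, v) = ((506 + v)*(v + G))/4 = ((506 + v)*(G + v))/4 = (506 + v)*(G + v)/4)
3191036 + (f + 470341)/(221659 + D(l((-5)², -31), -1144)) = 3191036 + (-2433771 + 470341)/(221659 + ((¼)*(-1144)² + 253*((-31)² - 33*(-5)²)/2 + (253/2)*(-1144) + (¼)*((-31)² - 33*(-5)²)*(-1144))) = 3191036 - 1963430/(221659 + ((¼)*1308736 + 253*(961 - 33*25)/2 - 144716 + (¼)*(961 - 33*25)*(-1144))) = 3191036 - 1963430/(221659 + (327184 + 253*(961 - 825)/2 - 144716 + (¼)*(961 - 825)*(-1144))) = 3191036 - 1963430/(221659 + (327184 + (253/2)*136 - 144716 + (¼)*136*(-1144))) = 3191036 - 1963430/(221659 + (327184 + 17204 - 144716 - 38896)) = 3191036 - 1963430/(221659 + 160776) = 3191036 - 1963430/382435 = 3191036 - 1963430*1/382435 = 3191036 - 392686/76487 = 244072377846/76487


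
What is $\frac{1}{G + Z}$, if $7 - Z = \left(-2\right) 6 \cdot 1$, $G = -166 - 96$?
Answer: $- \frac{1}{243} \approx -0.0041152$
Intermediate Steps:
$G = -262$ ($G = -166 - 96 = -262$)
$Z = 19$ ($Z = 7 - \left(-2\right) 6 \cdot 1 = 7 - \left(-12\right) 1 = 7 - -12 = 7 + 12 = 19$)
$\frac{1}{G + Z} = \frac{1}{-262 + 19} = \frac{1}{-243} = - \frac{1}{243}$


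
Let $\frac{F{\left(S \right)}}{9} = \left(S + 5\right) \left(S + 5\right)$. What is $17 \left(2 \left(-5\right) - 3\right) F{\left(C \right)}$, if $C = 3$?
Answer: $-127296$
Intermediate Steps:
$F{\left(S \right)} = 9 \left(5 + S\right)^{2}$ ($F{\left(S \right)} = 9 \left(S + 5\right) \left(S + 5\right) = 9 \left(5 + S\right) \left(5 + S\right) = 9 \left(5 + S\right)^{2}$)
$17 \left(2 \left(-5\right) - 3\right) F{\left(C \right)} = 17 \left(2 \left(-5\right) - 3\right) 9 \left(5 + 3\right)^{2} = 17 \left(-10 - 3\right) 9 \cdot 8^{2} = 17 \left(-13\right) 9 \cdot 64 = \left(-221\right) 576 = -127296$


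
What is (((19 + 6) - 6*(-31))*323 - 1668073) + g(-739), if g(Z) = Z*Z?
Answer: -1053799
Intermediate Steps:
g(Z) = Z²
(((19 + 6) - 6*(-31))*323 - 1668073) + g(-739) = (((19 + 6) - 6*(-31))*323 - 1668073) + (-739)² = ((25 + 186)*323 - 1668073) + 546121 = (211*323 - 1668073) + 546121 = (68153 - 1668073) + 546121 = -1599920 + 546121 = -1053799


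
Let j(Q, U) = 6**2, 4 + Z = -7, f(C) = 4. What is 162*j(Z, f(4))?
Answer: 5832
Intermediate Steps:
Z = -11 (Z = -4 - 7 = -11)
j(Q, U) = 36
162*j(Z, f(4)) = 162*36 = 5832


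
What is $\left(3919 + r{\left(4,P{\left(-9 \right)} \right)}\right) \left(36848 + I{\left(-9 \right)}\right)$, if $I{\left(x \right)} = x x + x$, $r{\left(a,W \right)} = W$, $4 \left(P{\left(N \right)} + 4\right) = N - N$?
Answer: $144541800$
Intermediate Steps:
$P{\left(N \right)} = -4$ ($P{\left(N \right)} = -4 + \frac{N - N}{4} = -4 + \frac{1}{4} \cdot 0 = -4 + 0 = -4$)
$I{\left(x \right)} = x + x^{2}$ ($I{\left(x \right)} = x^{2} + x = x + x^{2}$)
$\left(3919 + r{\left(4,P{\left(-9 \right)} \right)}\right) \left(36848 + I{\left(-9 \right)}\right) = \left(3919 - 4\right) \left(36848 - 9 \left(1 - 9\right)\right) = 3915 \left(36848 - -72\right) = 3915 \left(36848 + 72\right) = 3915 \cdot 36920 = 144541800$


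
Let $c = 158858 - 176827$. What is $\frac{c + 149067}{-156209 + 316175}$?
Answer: $\frac{65549}{79983} \approx 0.81954$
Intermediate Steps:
$c = -17969$ ($c = 158858 - 176827 = -17969$)
$\frac{c + 149067}{-156209 + 316175} = \frac{-17969 + 149067}{-156209 + 316175} = \frac{131098}{159966} = 131098 \cdot \frac{1}{159966} = \frac{65549}{79983}$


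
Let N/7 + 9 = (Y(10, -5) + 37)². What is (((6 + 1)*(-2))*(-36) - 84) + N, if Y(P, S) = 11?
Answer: 16485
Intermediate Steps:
N = 16065 (N = -63 + 7*(11 + 37)² = -63 + 7*48² = -63 + 7*2304 = -63 + 16128 = 16065)
(((6 + 1)*(-2))*(-36) - 84) + N = (((6 + 1)*(-2))*(-36) - 84) + 16065 = ((7*(-2))*(-36) - 84) + 16065 = (-14*(-36) - 84) + 16065 = (504 - 84) + 16065 = 420 + 16065 = 16485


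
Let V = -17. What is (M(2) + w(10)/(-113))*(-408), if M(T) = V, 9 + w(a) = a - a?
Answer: 780096/113 ≈ 6903.5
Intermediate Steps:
w(a) = -9 (w(a) = -9 + (a - a) = -9 + 0 = -9)
M(T) = -17
(M(2) + w(10)/(-113))*(-408) = (-17 - 9/(-113))*(-408) = (-17 - 9*(-1/113))*(-408) = (-17 + 9/113)*(-408) = -1912/113*(-408) = 780096/113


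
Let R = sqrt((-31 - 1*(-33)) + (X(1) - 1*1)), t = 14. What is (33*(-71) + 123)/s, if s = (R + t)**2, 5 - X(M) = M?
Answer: -2220/(14 + sqrt(5))**2 ≈ -8.4215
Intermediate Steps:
X(M) = 5 - M
R = sqrt(5) (R = sqrt((-31 - 1*(-33)) + ((5 - 1*1) - 1*1)) = sqrt((-31 + 33) + ((5 - 1) - 1)) = sqrt(2 + (4 - 1)) = sqrt(2 + 3) = sqrt(5) ≈ 2.2361)
s = (14 + sqrt(5))**2 (s = (sqrt(5) + 14)**2 = (14 + sqrt(5))**2 ≈ 263.61)
(33*(-71) + 123)/s = (33*(-71) + 123)/((14 + sqrt(5))**2) = (-2343 + 123)/(14 + sqrt(5))**2 = -2220/(14 + sqrt(5))**2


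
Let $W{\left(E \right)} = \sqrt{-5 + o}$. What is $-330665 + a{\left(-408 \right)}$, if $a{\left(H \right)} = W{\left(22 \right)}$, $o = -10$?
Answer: $-330665 + i \sqrt{15} \approx -3.3067 \cdot 10^{5} + 3.873 i$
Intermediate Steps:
$W{\left(E \right)} = i \sqrt{15}$ ($W{\left(E \right)} = \sqrt{-5 - 10} = \sqrt{-15} = i \sqrt{15}$)
$a{\left(H \right)} = i \sqrt{15}$
$-330665 + a{\left(-408 \right)} = -330665 + i \sqrt{15}$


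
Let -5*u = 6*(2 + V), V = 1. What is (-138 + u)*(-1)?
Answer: 708/5 ≈ 141.60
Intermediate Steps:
u = -18/5 (u = -6*(2 + 1)/5 = -6*3/5 = -1/5*18 = -18/5 ≈ -3.6000)
(-138 + u)*(-1) = (-138 - 18/5)*(-1) = -708/5*(-1) = 708/5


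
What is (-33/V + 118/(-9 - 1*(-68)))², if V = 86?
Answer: 19321/7396 ≈ 2.6124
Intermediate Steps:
(-33/V + 118/(-9 - 1*(-68)))² = (-33/86 + 118/(-9 - 1*(-68)))² = (-33*1/86 + 118/(-9 + 68))² = (-33/86 + 118/59)² = (-33/86 + 118*(1/59))² = (-33/86 + 2)² = (139/86)² = 19321/7396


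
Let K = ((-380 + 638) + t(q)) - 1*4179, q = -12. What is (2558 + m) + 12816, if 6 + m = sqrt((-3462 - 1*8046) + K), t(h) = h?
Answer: 15368 + I*sqrt(15441) ≈ 15368.0 + 124.26*I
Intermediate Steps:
K = -3933 (K = ((-380 + 638) - 12) - 1*4179 = (258 - 12) - 4179 = 246 - 4179 = -3933)
m = -6 + I*sqrt(15441) (m = -6 + sqrt((-3462 - 1*8046) - 3933) = -6 + sqrt((-3462 - 8046) - 3933) = -6 + sqrt(-11508 - 3933) = -6 + sqrt(-15441) = -6 + I*sqrt(15441) ≈ -6.0 + 124.26*I)
(2558 + m) + 12816 = (2558 + (-6 + I*sqrt(15441))) + 12816 = (2552 + I*sqrt(15441)) + 12816 = 15368 + I*sqrt(15441)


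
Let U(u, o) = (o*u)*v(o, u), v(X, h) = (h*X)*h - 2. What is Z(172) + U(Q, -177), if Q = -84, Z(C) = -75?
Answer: -18568853427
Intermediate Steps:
v(X, h) = -2 + X*h² (v(X, h) = (X*h)*h - 2 = X*h² - 2 = -2 + X*h²)
U(u, o) = o*u*(-2 + o*u²) (U(u, o) = (o*u)*(-2 + o*u²) = o*u*(-2 + o*u²))
Z(172) + U(Q, -177) = -75 - 177*(-84)*(-2 - 177*(-84)²) = -75 - 177*(-84)*(-2 - 177*7056) = -75 - 177*(-84)*(-2 - 1248912) = -75 - 177*(-84)*(-1248914) = -75 - 18568853352 = -18568853427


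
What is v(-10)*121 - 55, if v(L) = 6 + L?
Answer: -539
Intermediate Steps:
v(-10)*121 - 55 = (6 - 10)*121 - 55 = -4*121 - 55 = -484 - 55 = -539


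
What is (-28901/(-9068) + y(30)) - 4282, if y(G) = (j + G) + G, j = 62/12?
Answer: -114628031/27204 ≈ -4213.6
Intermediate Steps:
j = 31/6 (j = 62*(1/12) = 31/6 ≈ 5.1667)
y(G) = 31/6 + 2*G (y(G) = (31/6 + G) + G = 31/6 + 2*G)
(-28901/(-9068) + y(30)) - 4282 = (-28901/(-9068) + (31/6 + 2*30)) - 4282 = (-28901*(-1/9068) + (31/6 + 60)) - 4282 = (28901/9068 + 391/6) - 4282 = 1859497/27204 - 4282 = -114628031/27204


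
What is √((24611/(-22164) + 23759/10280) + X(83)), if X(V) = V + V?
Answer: √135625341254450730/28480740 ≈ 12.931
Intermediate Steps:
X(V) = 2*V
√((24611/(-22164) + 23759/10280) + X(83)) = √((24611/(-22164) + 23759/10280) + 2*83) = √((24611*(-1/22164) + 23759*(1/10280)) + 166) = √((-24611/22164 + 23759/10280) + 166) = √(68398349/56961480 + 166) = √(9524004029/56961480) = √135625341254450730/28480740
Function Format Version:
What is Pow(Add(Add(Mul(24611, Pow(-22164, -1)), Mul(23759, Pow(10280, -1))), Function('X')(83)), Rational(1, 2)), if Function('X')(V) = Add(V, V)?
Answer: Mul(Rational(1, 28480740), Pow(135625341254450730, Rational(1, 2))) ≈ 12.931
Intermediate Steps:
Function('X')(V) = Mul(2, V)
Pow(Add(Add(Mul(24611, Pow(-22164, -1)), Mul(23759, Pow(10280, -1))), Function('X')(83)), Rational(1, 2)) = Pow(Add(Add(Mul(24611, Pow(-22164, -1)), Mul(23759, Pow(10280, -1))), Mul(2, 83)), Rational(1, 2)) = Pow(Add(Add(Mul(24611, Rational(-1, 22164)), Mul(23759, Rational(1, 10280))), 166), Rational(1, 2)) = Pow(Add(Add(Rational(-24611, 22164), Rational(23759, 10280)), 166), Rational(1, 2)) = Pow(Add(Rational(68398349, 56961480), 166), Rational(1, 2)) = Pow(Rational(9524004029, 56961480), Rational(1, 2)) = Mul(Rational(1, 28480740), Pow(135625341254450730, Rational(1, 2)))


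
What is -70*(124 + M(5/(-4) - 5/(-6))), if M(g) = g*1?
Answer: -51905/6 ≈ -8650.8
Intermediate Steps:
M(g) = g
-70*(124 + M(5/(-4) - 5/(-6))) = -70*(124 + (5/(-4) - 5/(-6))) = -70*(124 + (5*(-1/4) - 5*(-1/6))) = -70*(124 + (-5/4 + 5/6)) = -70*(124 - 5/12) = -70*1483/12 = -51905/6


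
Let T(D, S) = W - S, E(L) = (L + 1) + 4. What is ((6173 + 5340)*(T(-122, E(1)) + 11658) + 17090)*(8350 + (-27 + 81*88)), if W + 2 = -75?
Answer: 2059310284315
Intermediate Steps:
E(L) = 5 + L (E(L) = (1 + L) + 4 = 5 + L)
W = -77 (W = -2 - 75 = -77)
T(D, S) = -77 - S
((6173 + 5340)*(T(-122, E(1)) + 11658) + 17090)*(8350 + (-27 + 81*88)) = ((6173 + 5340)*((-77 - (5 + 1)) + 11658) + 17090)*(8350 + (-27 + 81*88)) = (11513*((-77 - 1*6) + 11658) + 17090)*(8350 + (-27 + 7128)) = (11513*((-77 - 6) + 11658) + 17090)*(8350 + 7101) = (11513*(-83 + 11658) + 17090)*15451 = (11513*11575 + 17090)*15451 = (133262975 + 17090)*15451 = 133280065*15451 = 2059310284315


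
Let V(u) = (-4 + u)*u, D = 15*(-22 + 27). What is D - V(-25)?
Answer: -650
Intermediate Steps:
D = 75 (D = 15*5 = 75)
V(u) = u*(-4 + u)
D - V(-25) = 75 - (-25)*(-4 - 25) = 75 - (-25)*(-29) = 75 - 1*725 = 75 - 725 = -650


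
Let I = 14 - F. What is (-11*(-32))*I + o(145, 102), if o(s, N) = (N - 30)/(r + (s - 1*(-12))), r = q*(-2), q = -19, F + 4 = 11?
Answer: 160184/65 ≈ 2464.4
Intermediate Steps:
F = 7 (F = -4 + 11 = 7)
r = 38 (r = -19*(-2) = 38)
o(s, N) = (-30 + N)/(50 + s) (o(s, N) = (N - 30)/(38 + (s - 1*(-12))) = (-30 + N)/(38 + (s + 12)) = (-30 + N)/(38 + (12 + s)) = (-30 + N)/(50 + s))
I = 7 (I = 14 - 1*7 = 14 - 7 = 7)
(-11*(-32))*I + o(145, 102) = -11*(-32)*7 + (-30 + 102)/(50 + 145) = 352*7 + 72/195 = 2464 + (1/195)*72 = 2464 + 24/65 = 160184/65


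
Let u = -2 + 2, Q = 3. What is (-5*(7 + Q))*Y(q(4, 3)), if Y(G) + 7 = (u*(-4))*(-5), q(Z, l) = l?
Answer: 350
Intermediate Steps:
u = 0
Y(G) = -7 (Y(G) = -7 + (0*(-4))*(-5) = -7 + 0*(-5) = -7 + 0 = -7)
(-5*(7 + Q))*Y(q(4, 3)) = -5*(7 + 3)*(-7) = -5*10*(-7) = -50*(-7) = 350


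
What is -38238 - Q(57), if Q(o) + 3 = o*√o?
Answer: -38235 - 57*√57 ≈ -38665.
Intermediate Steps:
Q(o) = -3 + o^(3/2) (Q(o) = -3 + o*√o = -3 + o^(3/2))
-38238 - Q(57) = -38238 - (-3 + 57^(3/2)) = -38238 - (-3 + 57*√57) = -38238 + (3 - 57*√57) = -38235 - 57*√57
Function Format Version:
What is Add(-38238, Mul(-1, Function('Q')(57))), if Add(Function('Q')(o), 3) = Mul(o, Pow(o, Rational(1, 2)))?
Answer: Add(-38235, Mul(-57, Pow(57, Rational(1, 2)))) ≈ -38665.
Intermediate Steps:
Function('Q')(o) = Add(-3, Pow(o, Rational(3, 2))) (Function('Q')(o) = Add(-3, Mul(o, Pow(o, Rational(1, 2)))) = Add(-3, Pow(o, Rational(3, 2))))
Add(-38238, Mul(-1, Function('Q')(57))) = Add(-38238, Mul(-1, Add(-3, Pow(57, Rational(3, 2))))) = Add(-38238, Mul(-1, Add(-3, Mul(57, Pow(57, Rational(1, 2)))))) = Add(-38238, Add(3, Mul(-57, Pow(57, Rational(1, 2))))) = Add(-38235, Mul(-57, Pow(57, Rational(1, 2))))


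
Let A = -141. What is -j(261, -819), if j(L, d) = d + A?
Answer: 960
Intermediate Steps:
j(L, d) = -141 + d (j(L, d) = d - 141 = -141 + d)
-j(261, -819) = -(-141 - 819) = -1*(-960) = 960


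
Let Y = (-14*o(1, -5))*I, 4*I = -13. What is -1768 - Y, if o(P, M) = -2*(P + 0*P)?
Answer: -1677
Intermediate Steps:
I = -13/4 (I = (1/4)*(-13) = -13/4 ≈ -3.2500)
o(P, M) = -2*P (o(P, M) = -2*(P + 0) = -2*P)
Y = -91 (Y = -(-28)*(-13/4) = -14*(-2)*(-13/4) = 28*(-13/4) = -91)
-1768 - Y = -1768 - 1*(-91) = -1768 + 91 = -1677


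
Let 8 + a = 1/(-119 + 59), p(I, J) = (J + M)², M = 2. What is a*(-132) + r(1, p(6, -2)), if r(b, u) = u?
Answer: 5291/5 ≈ 1058.2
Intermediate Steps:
p(I, J) = (2 + J)² (p(I, J) = (J + 2)² = (2 + J)²)
a = -481/60 (a = -8 + 1/(-119 + 59) = -8 + 1/(-60) = -8 - 1/60 = -481/60 ≈ -8.0167)
a*(-132) + r(1, p(6, -2)) = -481/60*(-132) + (2 - 2)² = 5291/5 + 0² = 5291/5 + 0 = 5291/5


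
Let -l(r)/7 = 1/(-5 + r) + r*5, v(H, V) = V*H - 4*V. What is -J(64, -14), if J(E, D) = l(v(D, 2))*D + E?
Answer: 720714/41 ≈ 17578.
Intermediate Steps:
v(H, V) = -4*V + H*V (v(H, V) = H*V - 4*V = -4*V + H*V)
l(r) = -35*r - 7/(-5 + r) (l(r) = -7*(1/(-5 + r) + r*5) = -7*(1/(-5 + r) + 5*r) = -35*r - 7/(-5 + r))
J(E, D) = E + 7*D*(-201 - 5*(-8 + 2*D)² + 50*D)/(-13 + 2*D) (J(E, D) = (7*(-1 - 5*4*(-4 + D)² + 25*(2*(-4 + D)))/(-5 + 2*(-4 + D)))*D + E = (7*(-1 - 5*(-8 + 2*D)² + 25*(-8 + 2*D))/(-5 + (-8 + 2*D)))*D + E = (7*(-1 - 5*(-8 + 2*D)² + (-200 + 50*D))/(-13 + 2*D))*D + E = (7*(-201 - 5*(-8 + 2*D)² + 50*D)/(-13 + 2*D))*D + E = 7*D*(-201 - 5*(-8 + 2*D)² + 50*D)/(-13 + 2*D) + E = E + 7*D*(-201 - 5*(-8 + 2*D)² + 50*D)/(-13 + 2*D))
-J(64, -14) = -(64*(-13 + 2*(-14)) - 7*(-14)*(201 - 50*(-14) + 20*(-4 - 14)²))/(-13 + 2*(-14)) = -(64*(-13 - 28) - 7*(-14)*(201 + 700 + 20*(-18)²))/(-13 - 28) = -(64*(-41) - 7*(-14)*(201 + 700 + 20*324))/(-41) = -(-1)*(-2624 - 7*(-14)*(201 + 700 + 6480))/41 = -(-1)*(-2624 - 7*(-14)*7381)/41 = -(-1)*(-2624 + 723338)/41 = -(-1)*720714/41 = -1*(-720714/41) = 720714/41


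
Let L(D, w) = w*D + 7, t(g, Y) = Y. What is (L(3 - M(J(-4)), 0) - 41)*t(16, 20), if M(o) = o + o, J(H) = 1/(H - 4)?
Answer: -680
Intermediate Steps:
J(H) = 1/(-4 + H)
M(o) = 2*o
L(D, w) = 7 + D*w (L(D, w) = D*w + 7 = 7 + D*w)
(L(3 - M(J(-4)), 0) - 41)*t(16, 20) = ((7 + (3 - 2/(-4 - 4))*0) - 41)*20 = ((7 + (3 - 2/(-8))*0) - 41)*20 = ((7 + (3 - 2*(-1)/8)*0) - 41)*20 = ((7 + (3 - 1*(-1/4))*0) - 41)*20 = ((7 + (3 + 1/4)*0) - 41)*20 = ((7 + (13/4)*0) - 41)*20 = ((7 + 0) - 41)*20 = (7 - 41)*20 = -34*20 = -680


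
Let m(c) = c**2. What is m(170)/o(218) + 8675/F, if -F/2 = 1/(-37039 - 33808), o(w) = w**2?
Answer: 7302035585175/23762 ≈ 3.0730e+8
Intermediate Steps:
F = 2/70847 (F = -2/(-37039 - 33808) = -2/(-70847) = -2*(-1/70847) = 2/70847 ≈ 2.8230e-5)
m(170)/o(218) + 8675/F = 170**2/(218**2) + 8675/(2/70847) = 28900/47524 + 8675*(70847/2) = 28900*(1/47524) + 614597725/2 = 7225/11881 + 614597725/2 = 7302035585175/23762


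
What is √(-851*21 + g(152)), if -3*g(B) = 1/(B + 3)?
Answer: 16*I*√15094365/465 ≈ 133.68*I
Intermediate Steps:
g(B) = -1/(3*(3 + B)) (g(B) = -1/(3*(B + 3)) = -1/(3*(3 + B)))
√(-851*21 + g(152)) = √(-851*21 - 1/(9 + 3*152)) = √(-17871 - 1/(9 + 456)) = √(-17871 - 1/465) = √(-8310016/465) = 16*I*√15094365/465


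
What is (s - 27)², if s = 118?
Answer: 8281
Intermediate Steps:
(s - 27)² = (118 - 27)² = 91² = 8281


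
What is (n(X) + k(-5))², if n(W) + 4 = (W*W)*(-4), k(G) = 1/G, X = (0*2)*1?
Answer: 441/25 ≈ 17.640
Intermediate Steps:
X = 0 (X = 0*1 = 0)
n(W) = -4 - 4*W² (n(W) = -4 + (W*W)*(-4) = -4 + W²*(-4) = -4 - 4*W²)
(n(X) + k(-5))² = ((-4 - 4*0²) + 1/(-5))² = ((-4 - 4*0) - ⅕)² = ((-4 + 0) - ⅕)² = (-4 - ⅕)² = (-21/5)² = 441/25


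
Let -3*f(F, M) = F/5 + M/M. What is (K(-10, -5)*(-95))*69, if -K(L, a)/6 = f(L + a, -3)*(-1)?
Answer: -26220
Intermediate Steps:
f(F, M) = -⅓ - F/15 (f(F, M) = -(F/5 + M/M)/3 = -(F*(⅕) + 1)/3 = -(F/5 + 1)/3 = -(1 + F/5)/3 = -⅓ - F/15)
K(L, a) = -2 - 2*L/5 - 2*a/5 (K(L, a) = -6*(-⅓ - (L + a)/15)*(-1) = -6*(-⅓ + (-L/15 - a/15))*(-1) = -6*(-⅓ - L/15 - a/15)*(-1) = -6*(⅓ + L/15 + a/15) = -2 - 2*L/5 - 2*a/5)
(K(-10, -5)*(-95))*69 = ((-2 - ⅖*(-10) - ⅖*(-5))*(-95))*69 = ((-2 + 4 + 2)*(-95))*69 = (4*(-95))*69 = -380*69 = -26220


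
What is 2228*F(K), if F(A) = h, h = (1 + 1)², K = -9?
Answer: 8912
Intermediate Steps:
h = 4 (h = 2² = 4)
F(A) = 4
2228*F(K) = 2228*4 = 8912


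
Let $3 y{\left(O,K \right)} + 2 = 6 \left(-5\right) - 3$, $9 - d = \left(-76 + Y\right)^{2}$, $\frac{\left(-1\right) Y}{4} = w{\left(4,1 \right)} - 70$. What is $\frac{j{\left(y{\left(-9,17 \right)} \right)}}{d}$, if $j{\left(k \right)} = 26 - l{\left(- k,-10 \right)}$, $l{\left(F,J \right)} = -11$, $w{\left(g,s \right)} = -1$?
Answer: $- \frac{37}{43255} \approx -0.00085539$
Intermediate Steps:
$Y = 284$ ($Y = - 4 \left(-1 - 70\right) = \left(-4\right) \left(-71\right) = 284$)
$d = -43255$ ($d = 9 - \left(-76 + 284\right)^{2} = 9 - 208^{2} = 9 - 43264 = -43255$)
$y{\left(O,K \right)} = - \frac{35}{3}$ ($y{\left(O,K \right)} = - \frac{2}{3} + \frac{6 \left(-5\right) - 3}{3} = - \frac{2}{3} + \frac{-30 - 3}{3} = - \frac{2}{3} + \frac{1}{3} \left(-33\right) = - \frac{2}{3} - 11 = - \frac{35}{3}$)
$j{\left(k \right)} = 37$ ($j{\left(k \right)} = 26 - -11 = 26 + 11 = 37$)
$\frac{j{\left(y{\left(-9,17 \right)} \right)}}{d} = \frac{37}{-43255} = 37 \left(- \frac{1}{43255}\right) = - \frac{37}{43255}$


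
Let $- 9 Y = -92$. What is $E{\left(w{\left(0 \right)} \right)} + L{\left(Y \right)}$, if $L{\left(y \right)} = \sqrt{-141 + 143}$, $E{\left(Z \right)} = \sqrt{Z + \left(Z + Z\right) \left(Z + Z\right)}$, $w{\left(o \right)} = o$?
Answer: $\sqrt{2} \approx 1.4142$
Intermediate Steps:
$Y = \frac{92}{9}$ ($Y = \left(- \frac{1}{9}\right) \left(-92\right) = \frac{92}{9} \approx 10.222$)
$E{\left(Z \right)} = \sqrt{Z + 4 Z^{2}}$ ($E{\left(Z \right)} = \sqrt{Z + 2 Z 2 Z} = \sqrt{Z + 4 Z^{2}}$)
$L{\left(y \right)} = \sqrt{2}$
$E{\left(w{\left(0 \right)} \right)} + L{\left(Y \right)} = \sqrt{0 \left(1 + 4 \cdot 0\right)} + \sqrt{2} = \sqrt{0 \left(1 + 0\right)} + \sqrt{2} = \sqrt{0 \cdot 1} + \sqrt{2} = \sqrt{0} + \sqrt{2} = 0 + \sqrt{2} = \sqrt{2}$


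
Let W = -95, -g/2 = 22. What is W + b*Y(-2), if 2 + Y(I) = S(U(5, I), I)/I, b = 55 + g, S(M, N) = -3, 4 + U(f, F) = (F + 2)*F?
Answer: -201/2 ≈ -100.50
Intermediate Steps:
g = -44 (g = -2*22 = -44)
U(f, F) = -4 + F*(2 + F) (U(f, F) = -4 + (F + 2)*F = -4 + (2 + F)*F = -4 + F*(2 + F))
b = 11 (b = 55 - 44 = 11)
Y(I) = -2 - 3/I
W + b*Y(-2) = -95 + 11*(-2 - 3/(-2)) = -95 + 11*(-2 - 3*(-½)) = -95 + 11*(-2 + 3/2) = -95 + 11*(-½) = -95 - 11/2 = -201/2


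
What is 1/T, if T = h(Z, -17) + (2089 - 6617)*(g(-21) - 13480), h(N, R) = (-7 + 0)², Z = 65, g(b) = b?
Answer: 1/61132577 ≈ 1.6358e-8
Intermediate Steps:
h(N, R) = 49 (h(N, R) = (-7)² = 49)
T = 61132577 (T = 49 + (2089 - 6617)*(-21 - 13480) = 49 - 4528*(-13501) = 49 + 61132528 = 61132577)
1/T = 1/61132577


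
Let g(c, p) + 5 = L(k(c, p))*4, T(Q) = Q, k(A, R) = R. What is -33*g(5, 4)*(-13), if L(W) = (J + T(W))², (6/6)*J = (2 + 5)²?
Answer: 4818099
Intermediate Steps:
J = 49 (J = (2 + 5)² = 7² = 49)
L(W) = (49 + W)²
g(c, p) = -5 + 4*(49 + p)² (g(c, p) = -5 + (49 + p)²*4 = -5 + 4*(49 + p)²)
-33*g(5, 4)*(-13) = -33*(-5 + 4*(49 + 4)²)*(-13) = -33*(-5 + 4*53²)*(-13) = -33*(-5 + 4*2809)*(-13) = -33*(-5 + 11236)*(-13) = -33*11231*(-13) = -370623*(-13) = 4818099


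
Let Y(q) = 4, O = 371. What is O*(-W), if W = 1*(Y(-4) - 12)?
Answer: 2968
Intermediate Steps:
W = -8 (W = 1*(4 - 12) = 1*(-8) = -8)
O*(-W) = 371*(-1*(-8)) = 371*8 = 2968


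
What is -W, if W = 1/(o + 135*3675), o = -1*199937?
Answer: -1/296188 ≈ -3.3762e-6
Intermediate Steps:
o = -199937
W = 1/296188 (W = 1/(-199937 + 135*3675) = 1/(-199937 + 496125) = 1/296188 ≈ 3.3762e-6)
-W = -1*1/296188 = -1/296188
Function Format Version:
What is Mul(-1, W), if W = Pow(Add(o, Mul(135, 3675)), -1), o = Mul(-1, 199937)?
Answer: Rational(-1, 296188) ≈ -3.3762e-6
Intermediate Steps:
o = -199937
W = Rational(1, 296188) (W = Pow(Add(-199937, Mul(135, 3675)), -1) = Pow(Add(-199937, 496125), -1) = Pow(296188, -1) = Rational(1, 296188) ≈ 3.3762e-6)
Mul(-1, W) = Mul(-1, Rational(1, 296188)) = Rational(-1, 296188)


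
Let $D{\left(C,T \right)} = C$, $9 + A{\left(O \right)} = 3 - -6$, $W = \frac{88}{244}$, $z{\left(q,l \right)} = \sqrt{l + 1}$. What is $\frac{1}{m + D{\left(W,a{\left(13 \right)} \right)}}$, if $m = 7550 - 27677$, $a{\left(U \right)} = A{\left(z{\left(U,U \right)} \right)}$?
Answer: $- \frac{61}{1227725} \approx -4.9685 \cdot 10^{-5}$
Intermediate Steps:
$z{\left(q,l \right)} = \sqrt{1 + l}$
$W = \frac{22}{61}$ ($W = 88 \cdot \frac{1}{244} = \frac{22}{61} \approx 0.36066$)
$A{\left(O \right)} = 0$ ($A{\left(O \right)} = -9 + \left(3 - -6\right) = -9 + \left(3 + 6\right) = -9 + 9 = 0$)
$a{\left(U \right)} = 0$
$m = -20127$
$\frac{1}{m + D{\left(W,a{\left(13 \right)} \right)}} = \frac{1}{-20127 + \frac{22}{61}} = \frac{1}{- \frac{1227725}{61}} = - \frac{61}{1227725}$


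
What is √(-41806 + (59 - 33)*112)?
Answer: I*√38894 ≈ 197.22*I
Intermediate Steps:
√(-41806 + (59 - 33)*112) = √(-41806 + 26*112) = √(-41806 + 2912) = √(-38894) = I*√38894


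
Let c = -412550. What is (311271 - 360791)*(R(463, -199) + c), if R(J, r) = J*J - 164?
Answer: 9822044400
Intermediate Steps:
R(J, r) = -164 + J**2 (R(J, r) = J**2 - 164 = -164 + J**2)
(311271 - 360791)*(R(463, -199) + c) = (311271 - 360791)*((-164 + 463**2) - 412550) = -49520*((-164 + 214369) - 412550) = -49520*(214205 - 412550) = -49520*(-198345) = 9822044400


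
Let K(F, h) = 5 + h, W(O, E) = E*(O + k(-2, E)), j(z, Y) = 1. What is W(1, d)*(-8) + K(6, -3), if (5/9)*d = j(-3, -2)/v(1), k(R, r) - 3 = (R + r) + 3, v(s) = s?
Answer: -2398/25 ≈ -95.920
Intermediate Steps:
k(R, r) = 6 + R + r (k(R, r) = 3 + ((R + r) + 3) = 3 + (3 + R + r) = 6 + R + r)
d = 9/5 (d = 9*(1/1)/5 = 9*(1*1)/5 = (9/5)*1 = 9/5 ≈ 1.8000)
W(O, E) = E*(4 + E + O) (W(O, E) = E*(O + (6 - 2 + E)) = E*(O + (4 + E)) = E*(4 + E + O))
W(1, d)*(-8) + K(6, -3) = (9*(4 + 9/5 + 1)/5)*(-8) + (5 - 3) = ((9/5)*(34/5))*(-8) + 2 = (306/25)*(-8) + 2 = -2448/25 + 2 = -2398/25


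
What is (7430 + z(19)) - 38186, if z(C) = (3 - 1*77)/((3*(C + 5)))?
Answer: -1107253/36 ≈ -30757.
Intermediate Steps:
z(C) = -74/(15 + 3*C) (z(C) = (3 - 77)/((3*(5 + C))) = -74/(15 + 3*C))
(7430 + z(19)) - 38186 = (7430 - 74/(15 + 3*19)) - 38186 = (7430 - 74/(15 + 57)) - 38186 = (7430 - 74/72) - 38186 = (7430 - 74*1/72) - 38186 = (7430 - 37/36) - 38186 = 267443/36 - 38186 = -1107253/36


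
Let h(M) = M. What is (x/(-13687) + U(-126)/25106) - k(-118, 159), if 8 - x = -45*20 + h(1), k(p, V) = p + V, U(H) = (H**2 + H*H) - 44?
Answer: -6838721224/171812911 ≈ -39.803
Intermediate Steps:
U(H) = -44 + 2*H**2 (U(H) = (H**2 + H**2) - 44 = 2*H**2 - 44 = -44 + 2*H**2)
k(p, V) = V + p
x = 907 (x = 8 - (-45*20 + 1) = 8 - (-900 + 1) = 8 - 1*(-899) = 8 + 899 = 907)
(x/(-13687) + U(-126)/25106) - k(-118, 159) = (907/(-13687) + (-44 + 2*(-126)**2)/25106) - (159 - 118) = (907*(-1/13687) + (-44 + 2*15876)*(1/25106)) - 1*41 = (-907/13687 + (-44 + 31752)*(1/25106)) - 41 = (-907/13687 + 31708*(1/25106)) - 41 = (-907/13687 + 15854/12553) - 41 = 205608127/171812911 - 41 = -6838721224/171812911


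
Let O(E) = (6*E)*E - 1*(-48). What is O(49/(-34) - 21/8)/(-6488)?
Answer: -1361331/60001024 ≈ -0.022688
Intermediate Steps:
O(E) = 48 + 6*E**2 (O(E) = 6*E**2 + 48 = 48 + 6*E**2)
O(49/(-34) - 21/8)/(-6488) = (48 + 6*(49/(-34) - 21/8)**2)/(-6488) = (48 + 6*(49*(-1/34) - 21*1/8)**2)*(-1/6488) = (48 + 6*(-49/34 - 21/8)**2)*(-1/6488) = (48 + 6*(-553/136)**2)*(-1/6488) = (48 + 6*(305809/18496))*(-1/6488) = (48 + 917427/9248)*(-1/6488) = (1361331/9248)*(-1/6488) = -1361331/60001024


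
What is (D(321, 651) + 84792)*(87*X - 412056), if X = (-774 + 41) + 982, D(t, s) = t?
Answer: -33227519409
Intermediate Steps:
X = 249 (X = -733 + 982 = 249)
(D(321, 651) + 84792)*(87*X - 412056) = (321 + 84792)*(87*249 - 412056) = 85113*(21663 - 412056) = 85113*(-390393) = -33227519409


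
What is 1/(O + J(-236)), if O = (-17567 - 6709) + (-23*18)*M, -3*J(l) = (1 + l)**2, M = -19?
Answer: -3/104455 ≈ -2.8721e-5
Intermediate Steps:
J(l) = -(1 + l)**2/3
O = -16410 (O = (-17567 - 6709) - 23*18*(-19) = -24276 - 414*(-19) = -24276 + 7866 = -16410)
1/(O + J(-236)) = 1/(-16410 - (1 - 236)**2/3) = 1/(-16410 - 1/3*(-235)**2) = 1/(-16410 - 1/3*55225) = 1/(-16410 - 55225/3) = 1/(-104455/3) = -3/104455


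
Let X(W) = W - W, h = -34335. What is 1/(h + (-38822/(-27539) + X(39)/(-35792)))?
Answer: -27539/945512743 ≈ -2.9126e-5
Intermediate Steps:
X(W) = 0
1/(h + (-38822/(-27539) + X(39)/(-35792))) = 1/(-34335 + (-38822/(-27539) + 0/(-35792))) = 1/(-34335 + (-38822*(-1/27539) + 0*(-1/35792))) = 1/(-34335 + (38822/27539 + 0)) = 1/(-34335 + 38822/27539) = 1/(-945512743/27539) = -27539/945512743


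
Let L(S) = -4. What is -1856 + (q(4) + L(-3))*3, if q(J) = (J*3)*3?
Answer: -1760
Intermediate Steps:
q(J) = 9*J (q(J) = (3*J)*3 = 9*J)
-1856 + (q(4) + L(-3))*3 = -1856 + (9*4 - 4)*3 = -1856 + (36 - 4)*3 = -1856 + 32*3 = -1856 + 96 = -1760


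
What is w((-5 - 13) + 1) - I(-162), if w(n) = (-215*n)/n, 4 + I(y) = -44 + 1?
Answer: -168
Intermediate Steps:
I(y) = -47 (I(y) = -4 + (-44 + 1) = -4 - 43 = -47)
w(n) = -215
w((-5 - 13) + 1) - I(-162) = -215 - 1*(-47) = -215 + 47 = -168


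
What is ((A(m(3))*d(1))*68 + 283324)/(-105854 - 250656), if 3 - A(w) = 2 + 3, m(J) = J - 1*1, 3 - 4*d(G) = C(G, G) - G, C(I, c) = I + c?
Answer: -141628/178255 ≈ -0.79453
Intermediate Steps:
d(G) = 3/4 - G/4 (d(G) = 3/4 - ((G + G) - G)/4 = 3/4 - (2*G - G)/4 = 3/4 - G/4)
m(J) = -1 + J (m(J) = J - 1 = -1 + J)
A(w) = -2 (A(w) = 3 - (2 + 3) = 3 - 1*5 = 3 - 5 = -2)
((A(m(3))*d(1))*68 + 283324)/(-105854 - 250656) = (-2*(3/4 - 1/4*1)*68 + 283324)/(-105854 - 250656) = (-2*(3/4 - 1/4)*68 + 283324)/(-356510) = (-2*1/2*68 + 283324)*(-1/356510) = (-1*68 + 283324)*(-1/356510) = (-68 + 283324)*(-1/356510) = 283256*(-1/356510) = -141628/178255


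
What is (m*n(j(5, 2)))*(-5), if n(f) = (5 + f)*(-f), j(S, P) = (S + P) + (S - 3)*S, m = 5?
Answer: 9350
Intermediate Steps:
j(S, P) = P + S + S*(-3 + S) (j(S, P) = (P + S) + (-3 + S)*S = (P + S) + S*(-3 + S) = P + S + S*(-3 + S))
n(f) = -f*(5 + f)
(m*n(j(5, 2)))*(-5) = (5*(-(2 + 5² - 2*5)*(5 + (2 + 5² - 2*5))))*(-5) = (5*(-(2 + 25 - 10)*(5 + (2 + 25 - 10))))*(-5) = (5*(-1*17*(5 + 17)))*(-5) = (5*(-1*17*22))*(-5) = (5*(-374))*(-5) = -1870*(-5) = 9350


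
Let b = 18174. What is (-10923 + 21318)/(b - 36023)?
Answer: -10395/17849 ≈ -0.58239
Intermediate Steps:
(-10923 + 21318)/(b - 36023) = (-10923 + 21318)/(18174 - 36023) = 10395/(-17849) = 10395*(-1/17849) = -10395/17849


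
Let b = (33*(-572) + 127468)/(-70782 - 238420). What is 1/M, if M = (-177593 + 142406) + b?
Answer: -154601/5439999683 ≈ -2.8419e-5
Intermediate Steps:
b = -54296/154601 (b = (-18876 + 127468)/(-309202) = 108592*(-1/309202) = -54296/154601 ≈ -0.35120)
M = -5439999683/154601 (M = (-177593 + 142406) - 54296/154601 = -35187 - 54296/154601 = -5439999683/154601 ≈ -35187.)
1/M = 1/(-5439999683/154601) = -154601/5439999683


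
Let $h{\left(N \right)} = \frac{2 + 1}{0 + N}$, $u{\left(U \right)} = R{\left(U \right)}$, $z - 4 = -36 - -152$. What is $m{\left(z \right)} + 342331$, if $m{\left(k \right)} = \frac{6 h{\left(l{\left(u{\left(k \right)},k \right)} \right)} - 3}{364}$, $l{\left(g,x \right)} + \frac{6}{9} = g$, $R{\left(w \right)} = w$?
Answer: $\frac{11152459063}{32578} \approx 3.4233 \cdot 10^{5}$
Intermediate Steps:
$z = 120$ ($z = 4 - -116 = 4 + \left(-36 + 152\right) = 4 + 116 = 120$)
$u{\left(U \right)} = U$
$l{\left(g,x \right)} = - \frac{2}{3} + g$
$h{\left(N \right)} = \frac{3}{N}$
$m{\left(k \right)} = - \frac{3}{364} + \frac{9}{182 \left(- \frac{2}{3} + k\right)}$ ($m{\left(k \right)} = \frac{6 \frac{3}{- \frac{2}{3} + k} - 3}{364} = \left(\frac{18}{- \frac{2}{3} + k} - 3\right) \frac{1}{364} = \left(-3 + \frac{18}{- \frac{2}{3} + k}\right) \frac{1}{364} = - \frac{3}{364} + \frac{9}{182 \left(- \frac{2}{3} + k\right)}$)
$m{\left(z \right)} + 342331 = \frac{3 \left(20 - 360\right)}{364 \left(-2 + 3 \cdot 120\right)} + 342331 = \frac{3 \left(20 - 360\right)}{364 \left(-2 + 360\right)} + 342331 = \frac{3}{364} \cdot \frac{1}{358} \left(-340\right) + 342331 = - \frac{255}{32578} + 342331 = \frac{11152459063}{32578}$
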